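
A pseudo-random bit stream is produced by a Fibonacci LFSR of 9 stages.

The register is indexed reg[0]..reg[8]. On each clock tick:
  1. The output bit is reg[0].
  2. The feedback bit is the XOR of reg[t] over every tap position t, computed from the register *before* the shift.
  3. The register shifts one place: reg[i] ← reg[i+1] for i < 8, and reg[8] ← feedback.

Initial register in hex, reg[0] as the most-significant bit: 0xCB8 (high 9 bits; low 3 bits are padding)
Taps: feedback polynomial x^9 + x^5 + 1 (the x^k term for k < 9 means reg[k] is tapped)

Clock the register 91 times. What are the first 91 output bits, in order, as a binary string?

step | reg (before) | out | fb
   0 | 110010111 | 1 | 1
   1 | 100101111 | 1 | 0
   2 | 001011110 | 0 | 1
   3 | 010111101 | 0 | 1
   4 | 101111011 | 1 | 0
   5 | 011110110 | 0 | 0
   6 | 111101100 | 1 | 0
   7 | 111011000 | 1 | 0
   8 | 110110000 | 1 | 1
   9 | 101100001 | 1 | 1
  10 | 011000011 | 0 | 0
  11 | 110000110 | 1 | 1
  12 | 100001101 | 1 | 0
  13 | 000011010 | 0 | 1
  14 | 000110101 | 0 | 0
  15 | 001101010 | 0 | 1
  16 | 011010101 | 0 | 0
  17 | 110101010 | 1 | 0
  18 | 101010100 | 1 | 1
  19 | 010101001 | 0 | 1
  20 | 101010011 | 1 | 1
  21 | 010100111 | 0 | 0
  22 | 101001110 | 1 | 0
  23 | 010011100 | 0 | 1
  24 | 100111001 | 1 | 0
  25 | 001110010 | 0 | 0
  26 | 011100100 | 0 | 0
  27 | 111001000 | 1 | 0
  28 | 110010000 | 1 | 1
  29 | 100100001 | 1 | 1
  30 | 001000011 | 0 | 0
  31 | 010000110 | 0 | 0
  32 | 100001100 | 1 | 0
  33 | 000011000 | 0 | 1
  34 | 000110001 | 0 | 0
  35 | 001100010 | 0 | 0
  36 | 011000100 | 0 | 0
  37 | 110001000 | 1 | 0
  38 | 100010000 | 1 | 1
  39 | 000100001 | 0 | 0
  40 | 001000010 | 0 | 0
  41 | 010000100 | 0 | 0
  42 | 100001000 | 1 | 0
  43 | 000010000 | 0 | 0
  44 | 000100000 | 0 | 0
  45 | 001000000 | 0 | 0
  46 | 010000000 | 0 | 0
  47 | 100000000 | 1 | 1
  48 | 000000001 | 0 | 0
  49 | 000000010 | 0 | 0
  50 | 000000100 | 0 | 0
  51 | 000001000 | 0 | 1
  52 | 000010001 | 0 | 0
  53 | 000100010 | 0 | 0
  54 | 001000100 | 0 | 0
  55 | 010001000 | 0 | 1
  56 | 100010001 | 1 | 1
  57 | 000100011 | 0 | 0
  58 | 001000110 | 0 | 0
  59 | 010001100 | 0 | 1
  60 | 100011001 | 1 | 0
  61 | 000110010 | 0 | 0
  62 | 001100100 | 0 | 0
  63 | 011001000 | 0 | 1
  64 | 110010001 | 1 | 1
  65 | 100100011 | 1 | 1
  66 | 001000111 | 0 | 0
  67 | 010001110 | 0 | 1
  68 | 100011101 | 1 | 0
  69 | 000111010 | 0 | 1
  70 | 001110101 | 0 | 0
  71 | 011101010 | 0 | 1
  72 | 111010101 | 1 | 1
  73 | 110101011 | 1 | 0
  74 | 101010110 | 1 | 1
  75 | 010101101 | 0 | 1
  76 | 101011011 | 1 | 0
  77 | 010110110 | 0 | 0
  78 | 101101100 | 1 | 0
  79 | 011011000 | 0 | 1
  80 | 110110001 | 1 | 1
  81 | 101100011 | 1 | 1
  82 | 011000111 | 0 | 0
  83 | 110001110 | 1 | 0
  84 | 100011100 | 1 | 0
  85 | 000111000 | 0 | 1
  86 | 001110001 | 0 | 0
  87 | 011100010 | 0 | 0
  88 | 111000100 | 1 | 1
  89 | 110001001 | 1 | 0
  90 | 100010010 | 1 | 1

1100101111011000011010101001110010000110001000010000000010001000110010001110101011011000111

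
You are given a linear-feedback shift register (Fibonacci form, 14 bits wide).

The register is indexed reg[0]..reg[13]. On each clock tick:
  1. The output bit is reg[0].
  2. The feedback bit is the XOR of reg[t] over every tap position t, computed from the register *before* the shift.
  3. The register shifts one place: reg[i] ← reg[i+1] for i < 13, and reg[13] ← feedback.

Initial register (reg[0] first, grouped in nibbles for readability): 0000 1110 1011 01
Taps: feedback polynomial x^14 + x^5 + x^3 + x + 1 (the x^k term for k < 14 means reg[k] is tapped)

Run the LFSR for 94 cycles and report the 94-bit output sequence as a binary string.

0000111010110110110000101101010000101101011000101100001110100100101101010111101101101100111011

step | reg (before) | out | fb
   0 | 00001110101101 | 0 | 1
   1 | 00011101011011 | 0 | 0
   2 | 00111010110110 | 0 | 1
   3 | 01110101101101 | 0 | 1
   4 | 11101011011011 | 1 | 0
   5 | 11010110110110 | 1 | 0
   6 | 10101101101100 | 1 | 0
   7 | 01011011011000 | 0 | 0
   8 | 10110110110000 | 1 | 1
   9 | 01101101100001 | 0 | 0
  10 | 11011011000010 | 1 | 1
  11 | 10110110000101 | 1 | 1
  12 | 01101100001011 | 0 | 0
  13 | 11011000010110 | 1 | 1
  14 | 10110000101101 | 1 | 0
  15 | 01100001011010 | 0 | 1
  16 | 11000010110101 | 1 | 0
  17 | 10000101101010 | 1 | 0
  18 | 00001011010100 | 0 | 0
  19 | 00010110101000 | 0 | 0
  20 | 00101101010000 | 0 | 1
  21 | 01011010100001 | 0 | 0
  22 | 10110101000010 | 1 | 1
  23 | 01101010000101 | 0 | 1
  24 | 11010100001011 | 1 | 0
  25 | 10101000010110 | 1 | 1
  26 | 01010000101101 | 0 | 0
  27 | 10100001011010 | 1 | 1
  28 | 01000010110101 | 0 | 1
  29 | 10000101101011 | 1 | 0
  30 | 00001011010110 | 0 | 0
  31 | 00010110101100 | 0 | 0
  32 | 00101101011000 | 0 | 1
  33 | 01011010110001 | 0 | 0
  34 | 10110101100010 | 1 | 1
  35 | 01101011000101 | 0 | 1
  36 | 11010110001011 | 1 | 0
  37 | 10101100010110 | 1 | 0
  38 | 01011000101100 | 0 | 0
  39 | 10110001011000 | 1 | 0
  40 | 01100010110000 | 0 | 1
  41 | 11000101100001 | 1 | 1
  42 | 10001011000011 | 1 | 1
  43 | 00010110000111 | 0 | 0
  44 | 00101100001110 | 0 | 1
  45 | 01011000011101 | 0 | 0
  46 | 10110000111010 | 1 | 0
  47 | 01100001110100 | 0 | 1
  48 | 11000011101001 | 1 | 0
  49 | 10000111010010 | 1 | 0
  50 | 00001110100100 | 0 | 1
  51 | 00011101001001 | 0 | 0
  52 | 00111010010010 | 0 | 1
  53 | 01110100100101 | 0 | 1
  54 | 11101001001011 | 1 | 0
  55 | 11010010010110 | 1 | 1
  56 | 10100100101101 | 1 | 0
  57 | 01001001011010 | 0 | 1
  58 | 10010010110101 | 1 | 0
  59 | 00100101101010 | 0 | 1
  60 | 01001011010101 | 0 | 1
  61 | 10010110101011 | 1 | 1
  62 | 00101101010111 | 0 | 1
  63 | 01011010101111 | 0 | 0
  64 | 10110101011110 | 1 | 1
  65 | 01101010111101 | 0 | 1
  66 | 11010101111011 | 1 | 0
  67 | 10101011110110 | 1 | 1
  68 | 01010111101101 | 0 | 1
  69 | 10101111011011 | 1 | 0
  70 | 01011110110110 | 0 | 1
  71 | 10111101101101 | 1 | 1
  72 | 01111011011011 | 0 | 0
  73 | 11110110110110 | 1 | 0
  74 | 11101101101100 | 1 | 1
  75 | 11011011011001 | 1 | 1
  76 | 10110110110011 | 1 | 1
  77 | 01101101100111 | 0 | 0
  78 | 11011011001110 | 1 | 1
  79 | 10110110011101 | 1 | 1
  80 | 01101100111011 | 0 | 0
  81 | 11011001110110 | 1 | 1
  82 | 10110011101101 | 1 | 0
  83 | 01100111011010 | 0 | 0
  84 | 11001110110100 | 1 | 1
  85 | 10011101101001 | 1 | 1
  86 | 00111011010011 | 0 | 1
  87 | 01110110100111 | 0 | 1
  88 | 11101101001111 | 1 | 1
  89 | 11011010011111 | 1 | 1
  90 | 10110100111111 | 1 | 1
  91 | 01101001111111 | 0 | 1
  92 | 11010011111111 | 1 | 1
  93 | 10100111111111 | 1 | 0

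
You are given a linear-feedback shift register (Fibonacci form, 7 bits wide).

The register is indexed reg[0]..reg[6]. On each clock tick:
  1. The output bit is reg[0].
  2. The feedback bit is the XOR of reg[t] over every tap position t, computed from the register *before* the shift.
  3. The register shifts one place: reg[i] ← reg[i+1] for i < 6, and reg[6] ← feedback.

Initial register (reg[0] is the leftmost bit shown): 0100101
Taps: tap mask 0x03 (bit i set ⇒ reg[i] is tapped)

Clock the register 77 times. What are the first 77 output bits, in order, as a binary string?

01001011101110011001010101111111000000100000110000101000111100100010110011101

step | reg (before) | out | fb
   0 | 0100101 | 0 | 1
   1 | 1001011 | 1 | 1
   2 | 0010111 | 0 | 0
   3 | 0101110 | 0 | 1
   4 | 1011101 | 1 | 1
   5 | 0111011 | 0 | 1
   6 | 1110111 | 1 | 0
   7 | 1101110 | 1 | 0
   8 | 1011100 | 1 | 1
   9 | 0111001 | 0 | 1
  10 | 1110011 | 1 | 0
  11 | 1100110 | 1 | 0
  12 | 1001100 | 1 | 1
  13 | 0011001 | 0 | 0
  14 | 0110010 | 0 | 1
  15 | 1100101 | 1 | 0
  16 | 1001010 | 1 | 1
  17 | 0010101 | 0 | 0
  18 | 0101010 | 0 | 1
  19 | 1010101 | 1 | 1
  20 | 0101011 | 0 | 1
  21 | 1010111 | 1 | 1
  22 | 0101111 | 0 | 1
  23 | 1011111 | 1 | 1
  24 | 0111111 | 0 | 1
  25 | 1111111 | 1 | 0
  26 | 1111110 | 1 | 0
  27 | 1111100 | 1 | 0
  28 | 1111000 | 1 | 0
  29 | 1110000 | 1 | 0
  30 | 1100000 | 1 | 0
  31 | 1000000 | 1 | 1
  32 | 0000001 | 0 | 0
  33 | 0000010 | 0 | 0
  34 | 0000100 | 0 | 0
  35 | 0001000 | 0 | 0
  36 | 0010000 | 0 | 0
  37 | 0100000 | 0 | 1
  38 | 1000001 | 1 | 1
  39 | 0000011 | 0 | 0
  40 | 0000110 | 0 | 0
  41 | 0001100 | 0 | 0
  42 | 0011000 | 0 | 0
  43 | 0110000 | 0 | 1
  44 | 1100001 | 1 | 0
  45 | 1000010 | 1 | 1
  46 | 0000101 | 0 | 0
  47 | 0001010 | 0 | 0
  48 | 0010100 | 0 | 0
  49 | 0101000 | 0 | 1
  50 | 1010001 | 1 | 1
  51 | 0100011 | 0 | 1
  52 | 1000111 | 1 | 1
  53 | 0001111 | 0 | 0
  54 | 0011110 | 0 | 0
  55 | 0111100 | 0 | 1
  56 | 1111001 | 1 | 0
  57 | 1110010 | 1 | 0
  58 | 1100100 | 1 | 0
  59 | 1001000 | 1 | 1
  60 | 0010001 | 0 | 0
  61 | 0100010 | 0 | 1
  62 | 1000101 | 1 | 1
  63 | 0001011 | 0 | 0
  64 | 0010110 | 0 | 0
  65 | 0101100 | 0 | 1
  66 | 1011001 | 1 | 1
  67 | 0110011 | 0 | 1
  68 | 1100111 | 1 | 0
  69 | 1001110 | 1 | 1
  70 | 0011101 | 0 | 0
  71 | 0111010 | 0 | 1
  72 | 1110101 | 1 | 0
  73 | 1101010 | 1 | 0
  74 | 1010100 | 1 | 1
  75 | 0101001 | 0 | 1
  76 | 1010011 | 1 | 1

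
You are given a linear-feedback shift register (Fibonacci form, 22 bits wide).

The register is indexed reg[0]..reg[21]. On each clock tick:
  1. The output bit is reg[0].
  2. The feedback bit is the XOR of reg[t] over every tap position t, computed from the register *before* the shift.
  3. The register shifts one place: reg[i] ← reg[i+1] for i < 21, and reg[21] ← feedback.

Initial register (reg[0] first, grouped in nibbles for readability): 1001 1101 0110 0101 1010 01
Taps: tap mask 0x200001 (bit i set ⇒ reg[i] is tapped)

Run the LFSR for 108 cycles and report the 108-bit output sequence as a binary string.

100111010110010110100100010110010001101100011110010001111011011110101110000101001001010011010000011000111001

k : reg_k → out_k, fb_k
0: 1001110101100101101001 → 1, fb=0
1: 0011101011001011010010 → 0, fb=0
2: 0111010110010110100100 → 0, fb=0
3: 1110101100101101001000 → 1, fb=1
4: 1101011001011010010001 → 1, fb=0
5: 1010110010110100100010 → 1, fb=1
6: 0101100101101001000101 → 0, fb=1
7: 1011001011010010001011 → 1, fb=0
8: 0110010110100100010110 → 0, fb=0
9: 1100101101001000101100 → 1, fb=1
10: 1001011010010001011001 → 1, fb=0
11: 0010110100100010110010 → 0, fb=0
12: 0101101001000101100100 → 0, fb=0
13: 1011010010001011001000 → 1, fb=1
14: 0110100100010110010001 → 0, fb=1
15: 1101001000101100100011 → 1, fb=0
16: 1010010001011001000110 → 1, fb=1
17: 0100100010110010001101 → 0, fb=1
18: 1001000101100100011011 → 1, fb=0
19: 0010001011001000110110 → 0, fb=0
20: 0100010110010001101100 → 0, fb=0
21: 1000101100100011011000 → 1, fb=1
22: 0001011001000110110001 → 0, fb=1
23: 0010110010001101100011 → 0, fb=1
24: 0101100100011011000111 → 0, fb=1
25: 1011001000110110001111 → 1, fb=0
26: 0110010001101100011110 → 0, fb=0
27: 1100100011011000111100 → 1, fb=1
28: 1001000110110001111001 → 1, fb=0
29: 0010001101100011110010 → 0, fb=0
30: 0100011011000111100100 → 0, fb=0
31: 1000110110001111001000 → 1, fb=1
32: 0001101100011110010001 → 0, fb=1
33: 0011011000111100100011 → 0, fb=1
34: 0110110001111001000111 → 0, fb=1
35: 1101100011110010001111 → 1, fb=0
36: 1011000111100100011110 → 1, fb=1
37: 0110001111001000111101 → 0, fb=1
38: 1100011110010001111011 → 1, fb=0
39: 1000111100100011110110 → 1, fb=1
40: 0001111001000111101101 → 0, fb=1
41: 0011110010001111011011 → 0, fb=1
42: 0111100100011110110111 → 0, fb=1
43: 1111001000111101101111 → 1, fb=0
44: 1110010001111011011110 → 1, fb=1
45: 1100100011110110111101 → 1, fb=0
46: 1001000111101101111010 → 1, fb=1
47: 0010001111011011110101 → 0, fb=1
48: 0100011110110111101011 → 0, fb=1
49: 1000111101101111010111 → 1, fb=0
50: 0001111011011110101110 → 0, fb=0
51: 0011110110111101011100 → 0, fb=0
52: 0111101101111010111000 → 0, fb=0
53: 1111011011110101110000 → 1, fb=1
54: 1110110111101011100001 → 1, fb=0
55: 1101101111010111000010 → 1, fb=1
56: 1011011110101110000101 → 1, fb=0
57: 0110111101011100001010 → 0, fb=0
58: 1101111010111000010100 → 1, fb=1
59: 1011110101110000101001 → 1, fb=0
60: 0111101011100001010010 → 0, fb=0
61: 1111010111000010100100 → 1, fb=1
62: 1110101110000101001001 → 1, fb=0
63: 1101011100001010010010 → 1, fb=1
64: 1010111000010100100101 → 1, fb=0
65: 0101110000101001001010 → 0, fb=0
66: 1011100001010010010100 → 1, fb=1
67: 0111000010100100101001 → 0, fb=1
68: 1110000101001001010011 → 1, fb=0
69: 1100001010010010100110 → 1, fb=1
70: 1000010100100101001101 → 1, fb=0
71: 0000101001001010011010 → 0, fb=0
72: 0001010010010100110100 → 0, fb=0
73: 0010100100101001101000 → 0, fb=0
74: 0101001001010011010000 → 0, fb=0
75: 1010010010100110100000 → 1, fb=1
76: 0100100101001101000001 → 0, fb=1
77: 1001001010011010000011 → 1, fb=0
78: 0010010100110100000110 → 0, fb=0
79: 0100101001101000001100 → 0, fb=0
80: 1001010011010000011000 → 1, fb=1
81: 0010100110100000110001 → 0, fb=1
82: 0101001101000001100011 → 0, fb=1
83: 1010011010000011000111 → 1, fb=0
84: 0100110100000110001110 → 0, fb=0
85: 1001101000001100011100 → 1, fb=1
86: 0011010000011000111001 → 0, fb=1
87: 0110100000110001110011 → 0, fb=1
88: 1101000001100011100111 → 1, fb=0
89: 1010000011000111001110 → 1, fb=1
90: 0100000110001110011101 → 0, fb=1
91: 1000001100011100111011 → 1, fb=0
92: 0000011000111001110110 → 0, fb=0
93: 0000110001110011101100 → 0, fb=0
94: 0001100011100111011000 → 0, fb=0
95: 0011000111001110110000 → 0, fb=0
96: 0110001110011101100000 → 0, fb=0
97: 1100011100111011000000 → 1, fb=1
98: 1000111001110110000001 → 1, fb=0
99: 0001110011101100000010 → 0, fb=0
100: 0011100111011000000100 → 0, fb=0
101: 0111001110110000001000 → 0, fb=0
102: 1110011101100000010000 → 1, fb=1
103: 1100111011000000100001 → 1, fb=0
104: 1001110110000001000010 → 1, fb=1
105: 0011101100000010000101 → 0, fb=1
106: 0111011000000100001011 → 0, fb=1
107: 1110110000001000010111 → 1, fb=0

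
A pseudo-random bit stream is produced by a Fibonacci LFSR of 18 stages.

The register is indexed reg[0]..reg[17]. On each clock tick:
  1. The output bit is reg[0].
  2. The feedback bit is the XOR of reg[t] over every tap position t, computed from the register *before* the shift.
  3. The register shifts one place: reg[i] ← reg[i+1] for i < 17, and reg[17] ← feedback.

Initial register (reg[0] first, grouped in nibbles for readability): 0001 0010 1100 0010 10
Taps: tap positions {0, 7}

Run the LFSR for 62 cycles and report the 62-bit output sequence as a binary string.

tick  register→output (feedback)
  0  000100101100001010→0 (0)
  1  001001011000010100→0 (1)
  2  010010110000101001→0 (1)
  3  100101100001010011→1 (1)
  4  001011000010100111→0 (0)
  5  010110000101001110→0 (0)
  6  101100001010011100→1 (1)
  7  011000010100111001→0 (1)
  8  110000101001110011→1 (1)
  9  100001010011100111→1 (0)
 10  000010100111001110→0 (0)
 11  000101001110011100→0 (0)
 12  001010011100111000→0 (1)
 13  010100111001110001→0 (1)
 14  101001110011100011→1 (0)
 15  010011100111000110→0 (0)
 16  100111001110001100→1 (1)
 17  001110011100011001→0 (1)
 18  011100111000110011→0 (1)
 19  111001110001100111→1 (0)
 20  110011100011001110→1 (1)
 21  100111000110011101→1 (1)
 22  001110001100111011→0 (0)
 23  011100011001110110→0 (1)
 24  111000110011101101→1 (0)
 25  110001100111011010→1 (1)
 26  100011001110110101→1 (1)
 27  000110011101101011→0 (1)
 28  001100111011010111→0 (1)
 29  011001110110101111→0 (1)
 30  110011101101011111→1 (1)
 31  100111011010111111→1 (0)
 32  001110110101111110→0 (1)
 33  011101101011111101→0 (0)
 34  111011010111111010→1 (0)
 35  110110101111110100→1 (1)
 36  101101011111101001→1 (0)
 37  011010111111010010→0 (1)
 38  110101111110100101→1 (0)
 39  101011111101001010→1 (0)
 40  010111111010010100→0 (1)
 41  101111110100101001→1 (0)
 42  011111101001010010→0 (0)
 43  111111010010100100→1 (0)
 44  111110100101001000→1 (1)
 45  111101001010010001→1 (1)
 46  111010010100100011→1 (0)
 47  110100101001000110→1 (1)
 48  101001010010001101→1 (0)
 49  010010100100011010→0 (0)
 50  100101001000110100→1 (1)
 51  001010010001101001→0 (1)
 52  010100100011010011→0 (0)
 53  101001000110100110→1 (1)
 54  010010001101001101→0 (0)
 55  100100011010011010→1 (0)
 56  001000110100110100→0 (1)
 57  010001101001101001→0 (0)
 58  100011010011010010→1 (0)
 59  000110100110100100→0 (0)
 60  001101001101001000→0 (0)
 61  011010011010010000→0 (1)

00010010110000101001110011100011001110110101111110100101001000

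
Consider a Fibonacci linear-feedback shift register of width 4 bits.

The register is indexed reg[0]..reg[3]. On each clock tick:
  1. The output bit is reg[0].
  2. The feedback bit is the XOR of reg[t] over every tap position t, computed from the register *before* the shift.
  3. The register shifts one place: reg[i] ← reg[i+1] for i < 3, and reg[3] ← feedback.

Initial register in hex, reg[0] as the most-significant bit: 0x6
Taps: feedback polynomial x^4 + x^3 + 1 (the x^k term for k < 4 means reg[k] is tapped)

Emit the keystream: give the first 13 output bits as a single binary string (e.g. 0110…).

0110010001111

k : reg_k → out_k, fb_k
0: 0110 → 0, fb=0
1: 1100 → 1, fb=1
2: 1001 → 1, fb=0
3: 0010 → 0, fb=0
4: 0100 → 0, fb=0
5: 1000 → 1, fb=1
6: 0001 → 0, fb=1
7: 0011 → 0, fb=1
8: 0111 → 0, fb=1
9: 1111 → 1, fb=0
10: 1110 → 1, fb=1
11: 1101 → 1, fb=0
12: 1010 → 1, fb=1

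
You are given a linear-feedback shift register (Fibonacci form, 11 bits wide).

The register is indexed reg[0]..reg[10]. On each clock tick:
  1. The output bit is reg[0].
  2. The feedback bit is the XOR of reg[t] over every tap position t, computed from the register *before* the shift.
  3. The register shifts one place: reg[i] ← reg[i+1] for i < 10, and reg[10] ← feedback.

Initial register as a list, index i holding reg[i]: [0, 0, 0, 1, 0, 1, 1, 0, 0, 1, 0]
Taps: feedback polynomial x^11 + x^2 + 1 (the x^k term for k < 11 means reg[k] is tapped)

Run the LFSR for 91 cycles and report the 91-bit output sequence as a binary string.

tick  register→output (feedback)
  0  00010110010→0 (0)
  1  00101100100→0 (1)
  2  01011001001→0 (0)
  3  10110010010→1 (0)
  4  01100100100→0 (1)
  5  11001001001→1 (1)
  6  10010010011→1 (1)
  7  00100100111→0 (1)
  8  01001001111→0 (0)
  9  10010011110→1 (1)
 10  00100111101→0 (1)
 11  01001111011→0 (0)
 12  10011110110→1 (1)
 13  00111101101→0 (1)
 14  01111011011→0 (1)
 15  11110110111→1 (0)
 16  11101101110→1 (0)
 17  11011011100→1 (1)
 18  10110111001→1 (0)
 19  01101110010→0 (1)
 20  11011100101→1 (1)
 21  10111001011→1 (0)
 22  01110010110→0 (1)
 23  11100101101→1 (0)
 24  11001011010→1 (1)
 25  10010110101→1 (1)
 26  00101101011→0 (1)
 27  01011010111→0 (0)
 28  10110101110→1 (0)
 29  01101011100→0 (1)
 30  11010111001→1 (1)
 31  10101110011→1 (0)
 32  01011100110→0 (0)
 33  10111001100→1 (0)
 34  01110011000→0 (1)
 35  11100110001→1 (0)
 36  11001100010→1 (1)
 37  10011000101→1 (1)
 38  00110001011→0 (1)
 39  01100010111→0 (1)
 40  11000101111→1 (1)
 41  10001011111→1 (1)
 42  00010111111→0 (0)
 43  00101111110→0 (1)
 44  01011111101→0 (0)
 45  10111111010→1 (0)
 46  01111110100→0 (1)
 47  11111101001→1 (0)
 48  11111010010→1 (0)
 49  11110100100→1 (0)
 50  11101001000→1 (0)
 51  11010010000→1 (1)
 52  10100100001→1 (0)
 53  01001000010→0 (0)
 54  10010000100→1 (1)
 55  00100001001→0 (1)
 56  01000010011→0 (0)
 57  10000100110→1 (1)
 58  00001001101→0 (0)
 59  00010011010→0 (0)
 60  00100110100→0 (1)
 61  01001101001→0 (0)
 62  10011010010→1 (1)
 63  00110100101→0 (1)
 64  01101001011→0 (1)
 65  11010010111→1 (1)
 66  10100101111→1 (0)
 67  01001011110→0 (0)
 68  10010111100→1 (1)
 69  00101111001→0 (1)
 70  01011110011→0 (0)
 71  10111100110→1 (0)
 72  01111001100→0 (1)
 73  11110011001→1 (0)
 74  11100110010→1 (0)
 75  11001100100→1 (1)
 76  10011001001→1 (1)
 77  00110010011→0 (1)
 78  01100100111→0 (1)
 79  11001001111→1 (1)
 80  10010011111→1 (1)
 81  00100111111→0 (1)
 82  01001111111→0 (0)
 83  10011111110→1 (1)
 84  00111111101→0 (1)
 85  01111111011→0 (1)
 86  11111110111→1 (0)
 87  11111101110→1 (0)
 88  11111011100→1 (0)
 89  11110111000→1 (0)
 90  11101110000→1 (0)

0001011001001001111011011100101101011100110001011111101001000010011010010111100110010011111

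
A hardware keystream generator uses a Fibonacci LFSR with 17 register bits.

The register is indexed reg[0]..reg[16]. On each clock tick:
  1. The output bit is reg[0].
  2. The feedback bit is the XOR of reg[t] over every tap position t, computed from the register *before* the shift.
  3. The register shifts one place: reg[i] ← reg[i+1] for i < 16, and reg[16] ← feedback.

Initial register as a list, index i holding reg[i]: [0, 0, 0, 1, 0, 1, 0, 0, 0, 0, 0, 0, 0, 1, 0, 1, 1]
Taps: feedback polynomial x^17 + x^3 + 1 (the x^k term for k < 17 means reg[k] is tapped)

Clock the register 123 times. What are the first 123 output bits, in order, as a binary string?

step | reg (before) | out | fb
   0 | 00010100000001011 | 0 | 1
   1 | 00101000000010111 | 0 | 0
   2 | 01010000000101110 | 0 | 1
   3 | 10100000001011101 | 1 | 1
   4 | 01000000010111011 | 0 | 0
   5 | 10000000101110110 | 1 | 1
   6 | 00000001011101101 | 0 | 0
   7 | 00000010111011010 | 0 | 0
   8 | 00000101110110100 | 0 | 0
   9 | 00001011101101000 | 0 | 0
  10 | 00010111011010000 | 0 | 1
  11 | 00101110110100001 | 0 | 0
  12 | 01011101101000010 | 0 | 1
  13 | 10111011010000101 | 1 | 0
  14 | 01110110100001010 | 0 | 1
  15 | 11101101000010101 | 1 | 1
  16 | 11011010000101011 | 1 | 0
  17 | 10110100001010110 | 1 | 0
  18 | 01101000010101100 | 0 | 0
  19 | 11010000101011000 | 1 | 0
  20 | 10100001010110000 | 1 | 1
  21 | 01000010101100001 | 0 | 0
  22 | 10000101011000010 | 1 | 1
  23 | 00001010110000101 | 0 | 0
  24 | 00010101100001010 | 0 | 1
  25 | 00101011000010101 | 0 | 0
  26 | 01010110000101010 | 0 | 1
  27 | 10101100001010101 | 1 | 1
  28 | 01011000010101011 | 0 | 1
  29 | 10110000101010111 | 1 | 0
  30 | 01100001010101110 | 0 | 0
  31 | 11000010101011100 | 1 | 1
  32 | 10000101010111001 | 1 | 1
  33 | 00001010101110011 | 0 | 0
  34 | 00010101011100110 | 0 | 1
  35 | 00101010111001101 | 0 | 0
  36 | 01010101110011010 | 0 | 1
  37 | 10101011100110101 | 1 | 1
  38 | 01010111001101011 | 0 | 1
  39 | 10101110011010111 | 1 | 1
  40 | 01011100110101111 | 0 | 1
  41 | 10111001101011111 | 1 | 0
  42 | 01110011010111110 | 0 | 1
  43 | 11100110101111101 | 1 | 1
  44 | 11001101011111011 | 1 | 1
  45 | 10011010111110111 | 1 | 0
  46 | 00110101111101110 | 0 | 1
  47 | 01101011111011101 | 0 | 0
  48 | 11010111110111010 | 1 | 0
  49 | 10101111101110100 | 1 | 1
  50 | 01011111011101001 | 0 | 1
  51 | 10111110111010011 | 1 | 0
  52 | 01111101110100110 | 0 | 1
  53 | 11111011101001101 | 1 | 0
  54 | 11110111010011010 | 1 | 0
  55 | 11101110100110100 | 1 | 1
  56 | 11011101001101001 | 1 | 0
  57 | 10111010011010010 | 1 | 0
  58 | 01110100110100100 | 0 | 1
  59 | 11101001101001001 | 1 | 1
  60 | 11010011010010011 | 1 | 0
  61 | 10100110100100110 | 1 | 1
  62 | 01001101001001101 | 0 | 0
  63 | 10011010010011010 | 1 | 0
  64 | 00110100100110100 | 0 | 1
  65 | 01101001001101001 | 0 | 0
  66 | 11010010011010010 | 1 | 0
  67 | 10100100110100100 | 1 | 1
  68 | 01001001101001001 | 0 | 0
  69 | 10010011010010010 | 1 | 0
  70 | 00100110100100100 | 0 | 0
  71 | 01001101001001000 | 0 | 0
  72 | 10011010010010000 | 1 | 0
  73 | 00110100100100000 | 0 | 1
  74 | 01101001001000001 | 0 | 0
  75 | 11010010010000010 | 1 | 0
  76 | 10100100100000100 | 1 | 1
  77 | 01001001000001001 | 0 | 0
  78 | 10010010000010010 | 1 | 0
  79 | 00100100000100100 | 0 | 0
  80 | 01001000001001000 | 0 | 0
  81 | 10010000010010000 | 1 | 0
  82 | 00100000100100000 | 0 | 0
  83 | 01000001001000000 | 0 | 0
  84 | 10000010010000000 | 1 | 1
  85 | 00000100100000001 | 0 | 0
  86 | 00001001000000010 | 0 | 0
  87 | 00010010000000100 | 0 | 1
  88 | 00100100000001001 | 0 | 0
  89 | 01001000000010010 | 0 | 0
  90 | 10010000000100100 | 1 | 0
  91 | 00100000001001000 | 0 | 0
  92 | 01000000010010000 | 0 | 0
  93 | 10000000100100000 | 1 | 1
  94 | 00000001001000001 | 0 | 0
  95 | 00000010010000010 | 0 | 0
  96 | 00000100100000100 | 0 | 0
  97 | 00001001000001000 | 0 | 0
  98 | 00010010000010000 | 0 | 1
  99 | 00100100000100001 | 0 | 0
 100 | 01001000001000010 | 0 | 0
 101 | 10010000010000100 | 1 | 0
 102 | 00100000100001000 | 0 | 0
 103 | 01000001000010000 | 0 | 0
 104 | 10000010000100000 | 1 | 1
 105 | 00000100001000001 | 0 | 0
 106 | 00001000010000010 | 0 | 0
 107 | 00010000100000100 | 0 | 1
 108 | 00100001000001001 | 0 | 0
 109 | 01000010000010010 | 0 | 0
 110 | 10000100000100100 | 1 | 1
 111 | 00001000001001001 | 0 | 0
 112 | 00010000010010010 | 0 | 1
 113 | 00100000100100101 | 0 | 0
 114 | 01000001001001010 | 0 | 0
 115 | 10000010010010100 | 1 | 1
 116 | 00000100100101001 | 0 | 0
 117 | 00001001001010010 | 0 | 0
 118 | 00010010010100100 | 0 | 1
 119 | 00100100101001001 | 0 | 0
 120 | 01001001010010010 | 0 | 0
 121 | 10010010100100100 | 1 | 0
 122 | 00100101001001000 | 0 | 0

000101000000010111011010000101011000010101011100110101111101110100110100100110100100100000100100000001001000001000010000010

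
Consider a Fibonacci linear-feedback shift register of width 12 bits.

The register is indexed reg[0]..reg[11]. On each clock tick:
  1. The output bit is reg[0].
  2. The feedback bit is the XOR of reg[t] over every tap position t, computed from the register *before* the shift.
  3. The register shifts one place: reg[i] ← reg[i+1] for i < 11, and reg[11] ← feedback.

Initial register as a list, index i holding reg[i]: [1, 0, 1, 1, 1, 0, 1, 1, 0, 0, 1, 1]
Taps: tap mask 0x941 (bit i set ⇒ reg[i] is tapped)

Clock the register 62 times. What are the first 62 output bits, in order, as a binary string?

k : reg_k → out_k, fb_k
0: 101110110011 → 1, fb=1
1: 011101100111 → 0, fb=0
2: 111011001110 → 1, fb=0
3: 110110011100 → 1, fb=0
4: 101100111000 → 1, fb=1
5: 011001110001 → 0, fb=0
6: 110011100010 → 1, fb=0
7: 100111000100 → 1, fb=1
8: 001110001001 → 0, fb=0
9: 011100010010 → 0, fb=0
10: 111000100100 → 1, fb=0
11: 110001001000 → 1, fb=0
12: 100010010000 → 1, fb=1
13: 000100100001 → 0, fb=0
14: 001001000010 → 0, fb=0
15: 010010000100 → 0, fb=0
16: 100100001000 → 1, fb=0
17: 001000010000 → 0, fb=0
18: 010000100000 → 0, fb=1
19: 100001000001 → 1, fb=0
20: 000010000010 → 0, fb=0
21: 000100000100 → 0, fb=0
22: 001000001000 → 0, fb=1
23: 010000010001 → 0, fb=1
24: 100000100011 → 1, fb=1
25: 000001000111 → 0, fb=1
26: 000010001111 → 0, fb=0
27: 000100011110 → 0, fb=1
28: 001000111101 → 0, fb=1
29: 010001111011 → 0, fb=1
30: 100011110111 → 1, fb=1
31: 000111101111 → 0, fb=1
32: 001111011111 → 0, fb=0
33: 011110111110 → 0, fb=0
34: 111101111100 → 1, fb=1
35: 111011111001 → 1, fb=0
36: 110111110010 → 1, fb=0
37: 101111100100 → 1, fb=0
38: 011111001000 → 0, fb=1
39: 111110010001 → 1, fb=0
40: 111100100010 → 1, fb=0
41: 111001000100 → 1, fb=1
42: 110010001001 → 1, fb=1
43: 100100010011 → 1, fb=0
44: 001000100110 → 0, fb=1
45: 010001001101 → 0, fb=0
46: 100010011010 → 1, fb=0
47: 000100110100 → 0, fb=1
48: 001001101001 → 0, fb=1
49: 010011010011 → 0, fb=1
50: 100110100111 → 1, fb=1
51: 001101001111 → 0, fb=0
52: 011010011110 → 0, fb=1
53: 110100111101 → 1, fb=0
54: 101001111010 → 1, fb=1
55: 010011110101 → 0, fb=0
56: 100111101010 → 1, fb=1
57: 001111010101 → 0, fb=1
58: 011110101011 → 0, fb=1
59: 111101010111 → 1, fb=0
60: 111010101110 → 1, fb=1
61: 110101011101 → 1, fb=1

10111011001110001001000010000010001111011111001000100110100111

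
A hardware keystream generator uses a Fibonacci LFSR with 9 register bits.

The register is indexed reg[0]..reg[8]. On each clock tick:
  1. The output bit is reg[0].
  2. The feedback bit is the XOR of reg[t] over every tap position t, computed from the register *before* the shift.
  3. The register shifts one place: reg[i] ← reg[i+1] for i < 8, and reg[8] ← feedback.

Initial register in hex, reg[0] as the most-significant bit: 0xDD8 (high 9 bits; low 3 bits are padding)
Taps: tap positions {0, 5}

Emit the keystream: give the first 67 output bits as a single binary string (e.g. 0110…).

1101110110110101100000101110111110001111001101001101011100011010001

tick  register→output (feedback)
  0  110111011→1 (0)
  1  101110110→1 (1)
  2  011101101→0 (1)
  3  111011011→1 (0)
  4  110110110→1 (1)
  5  101101101→1 (0)
  6  011011010→0 (1)
  7  110110101→1 (1)
  8  101101011→1 (0)
  9  011010110→0 (0)
 10  110101100→1 (0)
 11  101011000→1 (0)
 12  010110000→0 (0)
 13  101100000→1 (1)
 14  011000001→0 (0)
 15  110000010→1 (1)
 16  100000101→1 (1)
 17  000001011→0 (1)
 18  000010111→0 (0)
 19  000101110→0 (1)
 20  001011101→0 (1)
 21  010111011→0 (1)
 22  101110111→1 (1)
 23  011101111→0 (1)
 24  111011111→1 (0)
 25  110111110→1 (0)
 26  101111100→1 (0)
 27  011111000→0 (1)
 28  111110001→1 (1)
 29  111100011→1 (1)
 30  111000111→1 (1)
 31  110001111→1 (0)
 32  100011110→1 (0)
 33  000111100→0 (1)
 34  001111001→0 (1)
 35  011110011→0 (0)
 36  111100110→1 (1)
 37  111001101→1 (0)
 38  110011010→1 (0)
 39  100110100→1 (1)
 40  001101001→0 (1)
 41  011010011→0 (0)
 42  110100110→1 (1)
 43  101001101→1 (0)
 44  010011010→0 (1)
 45  100110101→1 (1)
 46  001101011→0 (1)
 47  011010111→0 (0)
 48  110101110→1 (0)
 49  101011100→1 (0)
 50  010111000→0 (1)
 51  101110001→1 (1)
 52  011100011→0 (0)
 53  111000110→1 (1)
 54  110001101→1 (0)
 55  100011010→1 (0)
 56  000110100→0 (0)
 57  001101000→0 (1)
 58  011010001→0 (0)
 59  110100010→1 (1)
 60  101000101→1 (1)
 61  010001011→0 (1)
 62  100010111→1 (1)
 63  000101111→0 (1)
 64  001011111→0 (1)
 65  010111111→0 (1)
 66  101111111→1 (0)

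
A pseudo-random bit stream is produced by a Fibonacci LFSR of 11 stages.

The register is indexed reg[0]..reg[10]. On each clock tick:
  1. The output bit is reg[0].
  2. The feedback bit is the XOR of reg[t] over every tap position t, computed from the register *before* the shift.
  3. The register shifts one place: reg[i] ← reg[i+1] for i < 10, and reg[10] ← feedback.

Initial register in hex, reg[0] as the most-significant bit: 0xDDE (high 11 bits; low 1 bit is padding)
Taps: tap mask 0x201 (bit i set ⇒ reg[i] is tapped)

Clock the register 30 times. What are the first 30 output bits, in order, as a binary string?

step | reg (before) | out | fb
   0 | 11011101111 | 1 | 0
   1 | 10111011110 | 1 | 0
   2 | 01110111100 | 0 | 0
   3 | 11101111000 | 1 | 1
   4 | 11011110001 | 1 | 1
   5 | 10111100011 | 1 | 0
   6 | 01111000110 | 0 | 1
   7 | 11110001101 | 1 | 1
   8 | 11100011011 | 1 | 0
   9 | 11000110110 | 1 | 0
  10 | 10001101100 | 1 | 1
  11 | 00011011001 | 0 | 0
  12 | 00110110010 | 0 | 1
  13 | 01101100101 | 0 | 0
  14 | 11011001010 | 1 | 0
  15 | 10110010100 | 1 | 1
  16 | 01100101001 | 0 | 0
  17 | 11001010010 | 1 | 0
  18 | 10010100100 | 1 | 1
  19 | 00101001001 | 0 | 0
  20 | 01010010010 | 0 | 1
  21 | 10100100101 | 1 | 1
  22 | 01001001011 | 0 | 1
  23 | 10010010111 | 1 | 0
  24 | 00100101110 | 0 | 1
  25 | 01001011101 | 0 | 0
  26 | 10010111010 | 1 | 0
  27 | 00101110100 | 0 | 0
  28 | 01011101000 | 0 | 0
  29 | 10111010000 | 1 | 1

110111011110001101100101001001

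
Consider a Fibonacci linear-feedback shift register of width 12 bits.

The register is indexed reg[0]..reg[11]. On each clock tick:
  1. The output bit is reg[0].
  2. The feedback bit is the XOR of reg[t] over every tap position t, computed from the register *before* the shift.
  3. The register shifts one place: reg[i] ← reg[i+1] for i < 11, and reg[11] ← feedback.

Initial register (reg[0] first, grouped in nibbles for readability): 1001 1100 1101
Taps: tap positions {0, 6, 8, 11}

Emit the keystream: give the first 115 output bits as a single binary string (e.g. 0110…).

1001110011011010000001101001110101110010001010011110110101010100100010101000110001101010100001110111110001111110100

tick  register→output (feedback)
  0  100111001101→1 (1)
  1  001110011011→0 (0)
  2  011100110110→0 (1)
  3  111001101101→1 (0)
  4  110011011010→1 (0)
  5  100110110100→1 (0)
  6  001101101000→0 (0)
  7  011011010000→0 (0)
  8  110110100000→1 (0)
  9  101101000000→1 (1)
 10  011010000001→0 (1)
 11  110100000011→1 (0)
 12  101000000110→1 (1)
 13  010000001101→0 (0)
 14  100000011010→1 (0)
 15  000000110100→0 (1)
 16  000001101001→0 (1)
 17  000011010011→0 (1)
 18  000110100111→0 (0)
 19  001101001110→0 (1)
 20  011010011101→0 (0)
 21  110100111010→1 (1)
 22  101001110101→1 (1)
 23  010011101011→0 (1)
 24  100111010111→1 (0)
 25  001110101110→0 (0)
 26  011101011100→0 (1)
 27  111010111001→1 (0)
 28  110101110010→1 (0)
 29  101011100100→1 (0)
 30  010111001000→0 (1)
 31  101110010001→1 (0)
 32  011100100010→0 (1)
 33  111001000101→1 (0)
 34  110010001010→1 (0)
 35  100100010100→1 (1)
 36  001000101001→0 (1)
 37  010001010011→0 (1)
 38  100010100111→1 (1)
 39  000101001111→0 (0)
 40  001010011110→0 (1)
 41  010100111101→0 (1)
 42  101001111011→1 (0)
 43  010011110110→0 (1)
 44  100111101101→1 (0)
 45  001111011010→0 (1)
 46  011110110101→0 (0)
 47  111101101010→1 (1)
 48  111011010101→1 (0)
 49  110110101010→1 (1)
 50  101101010101→1 (0)
 51  011010101010→0 (0)
 52  110101010100→1 (1)
 53  101010101001→1 (0)
 54  010101010010→0 (0)
 55  101010100100→1 (0)
 56  010101001000→0 (1)
 57  101010010001→1 (0)
 58  010100100010→0 (1)
 59  101001000101→1 (0)
 60  010010001010→0 (1)
 61  100100010101→1 (0)
 62  001000101010→0 (0)
 63  010001010100→0 (0)
 64  100010101000→1 (1)
 65  000101010001→0 (1)
 66  001010100011→0 (0)
 67  010101000110→0 (0)
 68  101010001100→1 (0)
 69  010100011000→0 (1)
 70  101000110001→1 (1)
 71  010001100011→0 (0)
 72  100011000110→1 (1)
 73  000110001101→0 (0)
 74  001100011010→0 (1)
 75  011000110101→0 (0)
 76  110001101010→1 (1)
 77  100011010101→1 (0)
 78  000110101010→0 (0)
 79  001101010100→0 (0)
 80  011010101000→0 (0)
 81  110101010000→1 (1)
 82  101010100001→1 (1)
 83  010101000011→0 (1)
 84  101010000111→1 (0)
 85  010100001110→0 (1)
 86  101000011101→1 (1)
 87  010000111011→0 (1)
 88  100001110111→1 (1)
 89  000011101111→0 (1)
 90  000111011111→0 (0)
 91  001110111110→0 (0)
 92  011101111100→0 (0)
 93  111011111000→1 (1)
 94  110111110001→1 (1)
 95  101111100011→1 (1)
 96  011111000111→0 (1)
 97  111110001111→1 (1)
 98  111100011111→1 (1)
 99  111000111111→1 (0)
100  110001111110→1 (1)
101  100011111101→1 (0)
102  000111111010→0 (0)
103  001111110100→0 (1)
104  011111101001→0 (1)
105  111111010011→1 (0)
106  111110100110→1 (0)
107  111101001100→1 (0)
108  111010011000→1 (0)
109  110100110000→1 (0)
110  101001100000→1 (0)
111  010011000000→0 (0)
112  100110000000→1 (1)
113  001100000001→0 (1)
114  011000000011→0 (1)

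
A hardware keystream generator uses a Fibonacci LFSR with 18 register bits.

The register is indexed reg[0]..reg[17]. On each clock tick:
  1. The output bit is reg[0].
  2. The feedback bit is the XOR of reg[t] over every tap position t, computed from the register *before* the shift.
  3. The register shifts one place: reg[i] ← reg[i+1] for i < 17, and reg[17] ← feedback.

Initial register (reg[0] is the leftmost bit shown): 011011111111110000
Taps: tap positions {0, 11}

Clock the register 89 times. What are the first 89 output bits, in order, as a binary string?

01101111111111000010001110111000011110000001111000100010010000110000111010001101110110000

tick  register→output (feedback)
  0  011011111111110000→0 (1)
  1  110111111111100001→1 (0)
  2  101111111111000010→1 (0)
  3  011111111110000100→0 (0)
  4  111111111100001000→1 (1)
  5  111111111000010001→1 (1)
  6  111111110000100011→1 (1)
  7  111111100001000111→1 (0)
  8  111111000010001110→1 (1)
  9  111110000100011101→1 (1)
 10  111100001000111011→1 (1)
 11  111000010001110111→1 (0)
 12  110000100011101110→1 (0)
 13  100001000111011100→1 (0)
 14  000010001110111000→0 (0)
 15  000100011101110000→0 (1)
 16  001000111011100001→0 (1)
 17  010001110111000011→0 (1)
 18  100011101110000111→1 (1)
 19  000111011100001111→0 (0)
 20  001110111000011110→0 (0)
 21  011101110000111100→0 (0)
 22  111011100001111000→1 (0)
 23  110111000011110000→1 (0)
 24  101110000111100000→1 (0)
 25  011100001111000000→0 (1)
 26  111000011110000001→1 (1)
 27  110000111100000011→1 (1)
 28  100001111000000111→1 (1)
 29  000011110000001111→0 (0)
 30  000111100000011110→0 (0)
 31  001111000000111100→0 (0)
 32  011110000001111000→0 (1)
 33  111100000011110001→1 (0)
 34  111000000111100010→1 (0)
 35  110000001111000100→1 (0)
 36  100000011110001000→1 (1)
 37  000000111100010001→0 (0)
 38  000001111000100010→0 (0)
 39  000011110001000100→0 (1)
 40  000111100010001001→0 (0)
 41  001111000100010010→0 (0)
 42  011110001000100100→0 (0)
 43  111100010001001000→1 (0)
 44  111000100010010000→1 (1)
 45  110001000100100001→1 (1)
 46  100010001001000011→1 (0)
 47  000100010010000110→0 (0)
 48  001000100100001100→0 (0)
 49  010001001000011000→0 (0)
 50  100010010000110000→1 (1)
 51  000100100001100001→0 (1)
 52  001001000011000011→0 (1)
 53  010010000110000111→0 (0)
 54  100100001100001110→1 (1)
 55  001000011000011101→0 (0)
 56  010000110000111010→0 (0)
 57  100001100001110100→1 (0)
 58  000011000011101000→0 (1)
 59  000110000111010001→0 (1)
 60  001100001110100011→0 (0)
 61  011000011101000110→0 (1)
 62  110000111010001101→1 (1)
 63  100001110100011011→1 (1)
 64  000011101000110111→0 (0)
 65  000111010001101110→0 (1)
 66  001110100011011101→0 (1)
 67  011101000110111011→0 (0)
 68  111010001101110110→1 (0)
 69  110100011011101100→1 (0)
 70  101000110111011000→1 (0)
 71  010001101110110000→0 (0)
 72  100011011101100000→1 (0)
 73  000110111011000000→0 (1)
 74  001101110110000001→0 (0)
 75  011011101100000010→0 (0)
 76  110111011000000100→1 (1)
 77  101110110000001001→1 (1)
 78  011101100000010011→0 (0)
 79  111011000000100110→1 (1)
 80  110110000001001101→1 (0)
 81  101100000010011010→1 (1)
 82  011000000100110101→0 (0)
 83  110000001001101010→1 (0)
 84  100000010011010100→1 (0)
 85  000000100110101000→0 (0)
 86  000001001101010000→0 (1)
 87  000010011010100001→0 (0)
 88  000100110101000010→0 (1)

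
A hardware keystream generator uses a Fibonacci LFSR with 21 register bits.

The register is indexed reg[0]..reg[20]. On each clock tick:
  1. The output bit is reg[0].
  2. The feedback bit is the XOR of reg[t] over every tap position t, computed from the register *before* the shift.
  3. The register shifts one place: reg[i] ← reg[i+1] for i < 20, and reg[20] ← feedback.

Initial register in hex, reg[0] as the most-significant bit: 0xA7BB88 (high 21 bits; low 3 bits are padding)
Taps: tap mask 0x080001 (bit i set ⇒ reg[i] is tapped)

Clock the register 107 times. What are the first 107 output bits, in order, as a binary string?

10100111101110111000111010011011000110101100010110110101101110000010010010001110010101000010111110010111011

k : reg_k → out_k, fb_k
0: 101001111011101110001 → 1, fb=1
1: 010011110111011100011 → 0, fb=1
2: 100111101110111000111 → 1, fb=0
3: 001111011101110001110 → 0, fb=1
4: 011110111011100011101 → 0, fb=0
5: 111101110111000111010 → 1, fb=0
6: 111011101110001110100 → 1, fb=1
7: 110111011100011101001 → 1, fb=1
8: 101110111000111010011 → 1, fb=0
9: 011101110001110100110 → 0, fb=1
10: 111011100011101001101 → 1, fb=1
11: 110111000111010011011 → 1, fb=0
12: 101110001110100110110 → 1, fb=0
13: 011100011101001101100 → 0, fb=0
14: 111000111010011011000 → 1, fb=1
15: 110001110100110110001 → 1, fb=1
16: 100011101001101100011 → 1, fb=0
17: 000111010011011000110 → 0, fb=1
18: 001110100110110001101 → 0, fb=0
19: 011101001101100011010 → 0, fb=1
20: 111010011011000110101 → 1, fb=1
21: 110100110110001101011 → 1, fb=0
22: 101001101100011010110 → 1, fb=0
23: 010011011000110101100 → 0, fb=0
24: 100110110001101011000 → 1, fb=1
25: 001101100011010110001 → 0, fb=0
26: 011011000110101100010 → 0, fb=1
27: 110110001101011000101 → 1, fb=1
28: 101100011010110001011 → 1, fb=0
29: 011000110101100010110 → 0, fb=1
30: 110001101011000101101 → 1, fb=1
31: 100011010110001011011 → 1, fb=0
32: 000110101100010110110 → 0, fb=1
33: 001101011000101101101 → 0, fb=0
34: 011010110001011011010 → 0, fb=1
35: 110101100010110110101 → 1, fb=1
36: 101011000101101101011 → 1, fb=0
37: 010110001011011010110 → 0, fb=1
38: 101100010110110101101 → 1, fb=1
39: 011000101101101011011 → 0, fb=1
40: 110001011011010110111 → 1, fb=0
41: 100010110110101101110 → 1, fb=0
42: 000101101101011011100 → 0, fb=0
43: 001011011010110111000 → 0, fb=0
44: 010110110101101110000 → 0, fb=0
45: 101101101011011100000 → 1, fb=1
46: 011011010110111000001 → 0, fb=0
47: 110110101101110000010 → 1, fb=0
48: 101101011011100000100 → 1, fb=1
49: 011010110111000001001 → 0, fb=0
50: 110101101110000010010 → 1, fb=0
51: 101011011100000100100 → 1, fb=1
52: 010110111000001001001 → 0, fb=0
53: 101101110000010010010 → 1, fb=0
54: 011011100000100100100 → 0, fb=0
55: 110111000001001001000 → 1, fb=1
56: 101110000010010010001 → 1, fb=1
57: 011100000100100100011 → 0, fb=1
58: 111000001001001000111 → 1, fb=0
59: 110000010010010001110 → 1, fb=0
60: 100000100100100011100 → 1, fb=1
61: 000001001001000111001 → 0, fb=0
62: 000010010010001110010 → 0, fb=1
63: 000100100100011100101 → 0, fb=0
64: 001001001000111001010 → 0, fb=1
65: 010010010001110010101 → 0, fb=0
66: 100100100011100101010 → 1, fb=0
67: 001001000111001010100 → 0, fb=0
68: 010010001110010101000 → 0, fb=0
69: 100100011100101010000 → 1, fb=1
70: 001000111001010100001 → 0, fb=0
71: 010001110010101000010 → 0, fb=1
72: 100011100101010000101 → 1, fb=1
73: 000111001010100001011 → 0, fb=1
74: 001110010101000010111 → 0, fb=1
75: 011100101010000101111 → 0, fb=1
76: 111001010100001011111 → 1, fb=0
77: 110010101000010111110 → 1, fb=0
78: 100101010000101111100 → 1, fb=1
79: 001010100001011111001 → 0, fb=0
80: 010101000010111110010 → 0, fb=1
81: 101010000101111100101 → 1, fb=1
82: 010100001011111001011 → 0, fb=1
83: 101000010111110010111 → 1, fb=0
84: 010000101111100101110 → 0, fb=1
85: 100001011111001011101 → 1, fb=1
86: 000010111110010111011 → 0, fb=1
87: 000101111100101110111 → 0, fb=1
88: 001011111001011101111 → 0, fb=1
89: 010111110010111011111 → 0, fb=1
90: 101111100101110111111 → 1, fb=0
91: 011111001011101111110 → 0, fb=1
92: 111110010111011111101 → 1, fb=1
93: 111100101110111111011 → 1, fb=0
94: 111001011101111110110 → 1, fb=0
95: 110010111011111101100 → 1, fb=1
96: 100101110111111011001 → 1, fb=1
97: 001011101111110110011 → 0, fb=1
98: 010111011111101100111 → 0, fb=1
99: 101110111111011001111 → 1, fb=0
100: 011101111110110011110 → 0, fb=1
101: 111011111101100111101 → 1, fb=1
102: 110111111011001111011 → 1, fb=0
103: 101111110110011110110 → 1, fb=0
104: 011111101100111101100 → 0, fb=0
105: 111111011001111011000 → 1, fb=1
106: 111110110011110110001 → 1, fb=1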